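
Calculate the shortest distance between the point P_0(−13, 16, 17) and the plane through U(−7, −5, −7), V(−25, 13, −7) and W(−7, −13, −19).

UV = (−18, 18, 0) and UW = (0, −8, −12), so a normal is n = UV × UW = (−216, −216, 144).
d = |(-216)·(-13) + (-216)·16 + 144·17 − 1584| / √(46656 + 46656 + 20736) = |216| / (72√22) = 3√22/22.

3√22/22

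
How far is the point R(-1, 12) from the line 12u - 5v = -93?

The normal to the line is n = (12, -5) with |n| = 13.
|n·R − (-93)| = |-72 − (-93)| = 21, so the distance is 21/13.

21/13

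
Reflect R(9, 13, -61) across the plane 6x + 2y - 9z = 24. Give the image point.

With n = (6, 2, -9), the signed offset is (n·R − 24)/|n|² = 605/121 = 5.
R' = R − 2t·n = (9, 13, -61) − 10·(6, 2, -9) = (-51, -7, 29).

(-51, -7, 29)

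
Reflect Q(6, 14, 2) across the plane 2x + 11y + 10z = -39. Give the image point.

(2, -8, -18)

With n = (2, 11, 10), the signed offset is (n·Q − (-39))/|n|² = 225/225 = 1.
Q' = Q − 2t·n = (6, 14, 2) − 2·(2, 11, 10) = (2, -8, -18).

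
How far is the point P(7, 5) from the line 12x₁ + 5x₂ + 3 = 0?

The normal to the line is n = (12, 5) with |n| = 13.
|n·P − (-3)| = |109 − (-3)| = 112, so the distance is 112/13.

112/13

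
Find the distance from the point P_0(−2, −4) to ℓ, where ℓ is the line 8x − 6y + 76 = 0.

d = |8·(-2) + (-6)·(-4) − (-76)| / √(64 + 36) = |84|/10 = 42/5.

42/5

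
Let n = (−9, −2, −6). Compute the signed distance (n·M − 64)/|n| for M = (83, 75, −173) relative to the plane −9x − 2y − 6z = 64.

n·M − 64 = 77.
|n| = 11, so the signed distance is 77/11 = 7.

7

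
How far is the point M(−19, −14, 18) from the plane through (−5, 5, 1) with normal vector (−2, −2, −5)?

19√33/33

The plane has equation n·(r − (−5, 5, 1)) = 0, i.e. n·r = -5.
n = (−2, −2, −5); n·P − (-5) = -19; |n| = √33; distance = 19/√33 = 19√33/33.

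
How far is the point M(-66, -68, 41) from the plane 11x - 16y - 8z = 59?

Normal vector n = (11, -16, -8), and n·(-66, -68, 41) - 59 = -25.
|n| = √(121 + 256 + 64) = 21, so the distance is |-25|/21 = 25/21.

25/21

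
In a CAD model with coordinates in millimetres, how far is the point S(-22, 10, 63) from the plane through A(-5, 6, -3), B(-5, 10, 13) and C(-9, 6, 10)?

1

AB = (0, 4, 16) and AC = (-4, 0, 13), so a normal is n = AB × AC = (52, -64, 16).
n = (52, -64, 16); n·P − (-692) = -84; |n| = 84; distance = 84/84 = 1.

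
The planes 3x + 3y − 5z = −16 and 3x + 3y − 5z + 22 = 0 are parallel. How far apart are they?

Both planes have normal n = (3, 3, −5), |n| = √43. Any point on the first plane is at distance |(-22) − (-16)|/|n| = 6/√43 from the second.

6/√43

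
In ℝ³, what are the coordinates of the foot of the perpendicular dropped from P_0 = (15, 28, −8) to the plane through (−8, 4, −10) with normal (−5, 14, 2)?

The perpendicular from P_0 has direction n = (−5, 14, 2): r = (15, 28, −8) + λ(−5, 14, 2).
Substitute into the plane: n·(P_0 + λn) = 76 gives 301 + 225λ = 76, so λ = -1.
Foot = (15, 28, −8) + (-1)·(−5, 14, 2) = (20, 14, −10).

(20, 14, -10)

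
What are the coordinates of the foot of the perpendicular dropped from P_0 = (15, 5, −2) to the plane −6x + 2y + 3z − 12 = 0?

The perpendicular from P_0 has direction n = (−6, 2, 3): r = (15, 5, −2) + μ(−6, 2, 3).
Substitute into the plane: n·(P_0 + μn) = 12 gives -86 + 49μ = 12, so μ = 2.
Foot = (15, 5, −2) + 2·(−6, 2, 3) = (3, 9, 4).

(3, 9, 4)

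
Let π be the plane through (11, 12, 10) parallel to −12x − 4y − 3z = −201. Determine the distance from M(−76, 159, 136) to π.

Parallel planes share the normal n = (−12, −4, −3); since (11, 12, 10) lies on the plane, its equation is −12x − 4y − 3z = -210.
Then n·(−76, 159, 136) − (−210) = 78.
|n| = √(144 + 16 + 9) = 13, so the distance is |78|/13 = 6.

6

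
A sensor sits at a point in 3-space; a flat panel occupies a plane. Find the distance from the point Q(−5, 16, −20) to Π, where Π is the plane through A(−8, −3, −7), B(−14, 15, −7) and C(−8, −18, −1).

AB = (−6, 18, 0) and AC = (0, −15, 6), so a normal is n = AB × AC = (108, 36, 90).
n = (108, 36, 90); n·P − (-1602) = -162; |n| = 18√65; distance = 162/(18√65) = 9√65/65.

9√65/65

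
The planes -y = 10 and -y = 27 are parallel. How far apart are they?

Both planes have normal n = (0, -1, 0), |n| = 1. Any point on the first plane is at distance |27 − 10|/|n| = 17/1 = 17 from the second.

17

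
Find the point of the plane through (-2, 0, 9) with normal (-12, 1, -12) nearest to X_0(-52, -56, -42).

The perpendicular from X_0 has direction n = (-12, 1, -12): r = (-52, -56, -42) + t(-12, 1, -12).
Substitute into the plane: n·(X_0 + tn) = -84 gives 1072 + 289t = -84, so t = -4.
Foot = (-52, -56, -42) + (-4)·(-12, 1, -12) = (-4, -60, 6).

(-4, -60, 6)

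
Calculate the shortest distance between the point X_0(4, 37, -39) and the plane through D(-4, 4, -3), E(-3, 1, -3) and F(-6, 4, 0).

15√14/14

DE = (1, -3, 0) and DF = (-2, 0, 3), so a normal is n = DE × DF = (-9, -3, -6).
Then n·(4, 37, -39) - 42 = 45.
|n| = √(81 + 9 + 36) = 3√14, so the distance is |45|/(3√14) = 15/√14.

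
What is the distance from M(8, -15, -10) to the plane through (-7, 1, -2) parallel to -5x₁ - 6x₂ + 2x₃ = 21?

Parallel planes share the normal n = (-5, -6, 2); since (-7, 1, -2) lies on the plane, its equation is -5x₁ - 6x₂ + 2x₃ = 25.
n = (-5, -6, 2); n·P − 25 = 5; |n| = √65; distance = 5/√65.

5/√65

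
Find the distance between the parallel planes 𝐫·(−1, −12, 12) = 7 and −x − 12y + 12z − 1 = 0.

6/17

With common normal n = (−1, −12, 12) (|n| = 17), the distance is |7 − 1|/|n| = 6/17.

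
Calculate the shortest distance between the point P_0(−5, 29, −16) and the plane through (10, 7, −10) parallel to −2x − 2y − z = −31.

8/3

Parallel planes share the normal n = (−2, −2, −1); since (10, 7, −10) lies on the plane, its equation is −2x − 2y − z = -24.
Then n·(−5, 29, −16) − (−24) = −8.
|n| = √(4 + 4 + 1) = 3, so the distance is |-8|/3 = 8/3.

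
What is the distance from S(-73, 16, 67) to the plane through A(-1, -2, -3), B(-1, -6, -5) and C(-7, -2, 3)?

22/3

AB = (0, -4, -2) and AC = (-6, 0, 6), so a normal is n = AB × AC = (-24, 12, -24).
Then n·(-73, 16, 67) - 72 = 264.
|n| = √(576 + 144 + 576) = 36, so the distance is |264|/36 = 22/3.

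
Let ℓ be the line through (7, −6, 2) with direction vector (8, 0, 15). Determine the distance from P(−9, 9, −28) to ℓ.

15

Direction vector d = (8, 0, 15).
AP = (−16, 15, −30); AP·d = -578, |AP|² = 1381, |d|² = 289.
distance² = |AP|² − (AP·d)²/|d|² = 1381 − 334084/289 = 225, so the distance is 15.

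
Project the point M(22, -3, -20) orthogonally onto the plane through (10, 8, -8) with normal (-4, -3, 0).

(98/5, -24/5, -20)

n = (-4, -3, 0), |n|² = 25, and n·M − (-64) = -15.
t = -15/25 = -3/5, so the foot is M − t·n = (22, -3, -20) − (-3/5)·(-4, -3, 0) = (98/5, -24/5, -20).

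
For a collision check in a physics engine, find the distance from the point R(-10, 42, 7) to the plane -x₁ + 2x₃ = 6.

n = (-1, 0, 2); n·P − 6 = 18; |n| = √5; distance = 18/√5 = 18√5/5.

18√5/5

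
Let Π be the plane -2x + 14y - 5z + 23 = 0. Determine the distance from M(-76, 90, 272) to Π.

Normal vector n = (-2, 14, -5), and n·(-76, 90, 272) - (-23) = 75.
|n| = √(4 + 196 + 25) = 15, so the distance is |75|/15 = 5.

5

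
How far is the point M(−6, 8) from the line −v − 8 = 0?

16

d = |0·(-6) + (-1)·8 − 8| / √(0 + 1) = |-16|/1 = 16.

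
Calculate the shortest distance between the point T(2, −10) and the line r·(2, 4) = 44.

The normal to the line is n = (2, 4) with |n| = 2√5.
|n·T − 44| = |-36 − 44| = 80, so the distance is 80/(2√5) = 8√5.

8√5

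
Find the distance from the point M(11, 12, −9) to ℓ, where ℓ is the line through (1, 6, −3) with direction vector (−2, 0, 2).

2√11

Direction vector d = (−2, 0, 2).
AP = (10, 6, −6); AP·d = -32, |AP|² = 172, |d|² = 8.
distance² = |AP|² − (AP·d)²/|d|² = 172 − 1024/8 = 44, so the distance is 2√11.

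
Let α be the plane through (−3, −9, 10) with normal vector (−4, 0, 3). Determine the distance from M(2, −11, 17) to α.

1/5

The plane has equation n·(r − (−3, −9, 10)) = 0, i.e. n·r = 42.
d = |(-4)·2 + 3·17 − 42| / √(16 + 0 + 9) = |1| / 5 = 1/5.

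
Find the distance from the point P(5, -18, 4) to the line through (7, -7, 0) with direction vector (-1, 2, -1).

3√5

Direction vector d = (-1, 2, -1).
AP = (-2, -11, 4), and AP × d = (3, -6, -15).
|AP × d|² = 270 and |d|² = 6, so the distance is √(270/6) = √45 = 3√5.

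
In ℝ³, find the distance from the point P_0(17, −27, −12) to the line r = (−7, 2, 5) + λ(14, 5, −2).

√1481

Direction vector d = (14, 5, −2).
AP = (24, −29, −17); AP·d = 225, |AP|² = 1706, |d|² = 225.
distance² = |AP|² − (AP·d)²/|d|² = 1706 − 50625/225 = 1481, so the distance is √1481.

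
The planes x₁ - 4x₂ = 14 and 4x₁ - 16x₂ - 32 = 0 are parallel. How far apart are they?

6√17/17

Divide the second equation by 4 to match normals: x₁ - 4x₂ = 8.
With common normal n = (1, -4, 0) (|n| = √17), the distance is |14 − 8|/|n| = 6/√17.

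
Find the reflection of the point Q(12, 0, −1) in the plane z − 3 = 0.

With n = (0, 0, 1), the signed offset is (n·Q − 3)/|n|² = -4/1 = -4.
Q' = Q − 2t·n = (12, 0, −1) − (-8)·(0, 0, 1) = (12, 0, 7).

(12, 0, 7)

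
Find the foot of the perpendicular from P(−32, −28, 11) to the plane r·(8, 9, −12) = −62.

(-16, -10, -13)

The perpendicular from P has direction n = (8, 9, −12): r = (−32, −28, 11) + t(8, 9, −12).
Substitute into the plane: n·(P + tn) = -62 gives -640 + 289t = -62, so t = 2.
Foot = (−32, −28, 11) + 2·(8, 9, −12) = (−16, −10, −13).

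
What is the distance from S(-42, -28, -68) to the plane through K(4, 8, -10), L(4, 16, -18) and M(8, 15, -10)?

KL = (0, 8, -8) and KM = (4, 7, 0), so a normal is n = KL × KM = (56, -32, -32).
n = (56, -32, -32); n·P − 288 = 432; |n| = 72; distance = 432/72 = 6.

6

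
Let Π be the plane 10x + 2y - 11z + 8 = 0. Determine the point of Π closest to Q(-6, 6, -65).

(-36, 0, -32)

The perpendicular from Q has direction n = (10, 2, -11): r = (-6, 6, -65) + λ(10, 2, -11).
Substitute into the plane: n·(Q + λn) = -8 gives 667 + 225λ = -8, so λ = -3.
Foot = (-6, 6, -65) + (-3)·(10, 2, -11) = (-36, 0, -32).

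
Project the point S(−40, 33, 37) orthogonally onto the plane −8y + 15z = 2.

The perpendicular from S has direction n = (0, −8, 15): r = (−40, 33, 37) + t(0, −8, 15).
Substitute into the plane: n·(S + tn) = 2 gives 291 + 289t = 2, so t = -1.
Foot = (−40, 33, 37) + (-1)·(0, −8, 15) = (−40, 41, 22).

(-40, 41, 22)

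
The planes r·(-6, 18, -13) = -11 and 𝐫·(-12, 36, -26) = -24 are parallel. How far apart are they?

Divide the second equation by 2 to match normals: -6x₁ + 18x₂ - 13x₃ = -12.
Both planes have normal n = (-6, 18, -13), |n| = 23. Any point on the first plane is at distance |(-12) − (-11)|/|n| = 1/23 from the second.

1/23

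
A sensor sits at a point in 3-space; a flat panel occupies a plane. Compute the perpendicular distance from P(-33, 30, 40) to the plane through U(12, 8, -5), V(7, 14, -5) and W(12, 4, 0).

UV = (-5, 6, 0) and UW = (0, -4, 5), so a normal is n = UV × UW = (30, 25, 20).
Then n·(-33, 30, 40) - 460 = 100.
|n| = √(900 + 625 + 400) = 5√77, so the distance is |100|/(5√77) = 20/√77.

20√77/77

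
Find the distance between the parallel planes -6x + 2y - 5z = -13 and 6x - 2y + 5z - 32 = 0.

19√65/65

Divide the second equation by -1 to match normals: -6x + 2y - 5z = -32.
Both planes have normal n = (-6, 2, -5), |n| = √65. Any point on the first plane is at distance |(-32) − (-13)|/|n| = 19/√65 from the second.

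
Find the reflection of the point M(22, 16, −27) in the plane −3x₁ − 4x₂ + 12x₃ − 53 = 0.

n = (−3, −4, 12), |n|² = 169, n·M − 53 = -507, so t = -507/169 = -3.
Foot F = M − (-3)·n = (13, 4, 9); the reflection is 2F − M = (4, −8, 45).

(4, -8, 45)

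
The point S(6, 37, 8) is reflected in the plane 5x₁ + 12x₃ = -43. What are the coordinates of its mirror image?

(-4, 37, -16)

With n = (5, 0, 12), the signed offset is (n·S − (-43))/|n|² = 169/169 = 1.
S' = S − 2t·n = (6, 37, 8) − 2·(5, 0, 12) = (-4, 37, -16).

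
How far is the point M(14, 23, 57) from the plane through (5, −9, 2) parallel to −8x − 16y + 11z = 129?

Parallel planes share the normal n = (−8, −16, 11); since (5, −9, 2) lies on the plane, its equation is −8x − 16y + 11z = 126.
Then n·(14, 23, 57) − 126 = 21.
|n| = √(64 + 256 + 121) = 21, so the distance is |21|/21 = 1.

1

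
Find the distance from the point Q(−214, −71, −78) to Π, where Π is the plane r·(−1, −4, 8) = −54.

8

n = (−1, −4, 8); n·P − (-54) = -72; |n| = 9; distance = 72/9 = 8.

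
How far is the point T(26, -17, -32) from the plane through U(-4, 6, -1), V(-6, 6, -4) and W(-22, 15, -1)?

2

UV = (-2, 0, -3) and UW = (-18, 9, 0), so a normal is n = UV × UW = (27, 54, -18).
Then n·(26, -17, -32) - 234 = 126.
|n| = √(729 + 2916 + 324) = 63, so the distance is |126|/63 = 2.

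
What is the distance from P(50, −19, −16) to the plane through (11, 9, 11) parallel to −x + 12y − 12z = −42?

Parallel planes share the normal n = (−1, 12, −12); since (11, 9, 11) lies on the plane, its equation is −x + 12y − 12z = -35.
d = |(-1)·50 + 12·(-19) + (-12)·(-16) − (-35)| / √(1 + 144 + 144) = |-51| / 17 = 3.

3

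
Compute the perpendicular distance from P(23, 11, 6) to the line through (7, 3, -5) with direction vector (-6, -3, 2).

Direction vector d = (-6, -3, 2).
AP = (16, 8, 11), and AP × d = (49, -98, 0).
|AP × d|² = 12005 and |d|² = 49, so the distance is √(12005/49) = √245 = 7√5.

7√5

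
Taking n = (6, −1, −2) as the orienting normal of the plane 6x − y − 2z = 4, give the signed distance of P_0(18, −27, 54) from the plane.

n·P_0 − 4 = 23.
|n| = √41, so the signed distance is 23/√41.

23/√41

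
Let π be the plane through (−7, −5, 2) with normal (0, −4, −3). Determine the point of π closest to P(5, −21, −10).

The perpendicular from P has direction n = (0, −4, −3): r = (5, −21, −10) + λ(0, −4, −3).
Substitute into the plane: n·(P + λn) = 14 gives 114 + 25λ = 14, so λ = -4.
Foot = (5, −21, −10) + (-4)·(0, −4, −3) = (5, −5, 2).

(5, -5, 2)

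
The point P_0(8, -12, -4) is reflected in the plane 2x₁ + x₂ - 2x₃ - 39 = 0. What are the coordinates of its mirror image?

With n = (2, 1, -2), the signed offset is (n·P_0 − 39)/|n|² = -27/9 = -3.
P_0' = P_0 − 2t·n = (8, -12, -4) − (-6)·(2, 1, -2) = (20, -6, -16).

(20, -6, -16)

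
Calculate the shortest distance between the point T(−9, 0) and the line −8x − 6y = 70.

1/5

d = |(-8)·(-9) + (-6)·0 − 70| / √(64 + 36) = |2|/10 = 1/5.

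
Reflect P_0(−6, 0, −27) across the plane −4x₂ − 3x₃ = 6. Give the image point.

(-6, 24, -9)

n = (0, −4, −3), |n|² = 25, n·P_0 − 6 = 75, so t = 75/25 = 3.
Foot F = P_0 − 3·n = (−6, 12, −18); the reflection is 2F − P_0 = (−6, 24, −9).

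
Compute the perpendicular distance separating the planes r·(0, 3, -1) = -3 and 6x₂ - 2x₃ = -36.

Divide the second equation by 2 to match normals: 3x₂ - x₃ = -18.
Both planes have normal n = (0, 3, -1), |n| = √10. Any point on the first plane is at distance |(-18) − (-3)|/|n| = 15/√10 = 3√10/2 from the second.

15/√10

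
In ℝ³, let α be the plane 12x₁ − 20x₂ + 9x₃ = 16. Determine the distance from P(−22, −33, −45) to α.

d = |12·(-22) + (-20)·(-33) + 9·(-45) − 16| / √(144 + 400 + 81) = |-25| / 25 = 1.

1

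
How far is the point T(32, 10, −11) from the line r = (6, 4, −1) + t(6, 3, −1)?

Direction vector d = (6, 3, −1).
AP = (26, 6, −10); AP·d = 184, |AP|² = 812, |d|² = 46.
distance² = |AP|² − (AP·d)²/|d|² = 812 − 33856/46 = 76, so the distance is 2√19.

2√19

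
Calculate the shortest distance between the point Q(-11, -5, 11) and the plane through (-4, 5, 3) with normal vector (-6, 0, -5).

2/√61

The plane has equation n·(r − (-4, 5, 3)) = 0, i.e. n·r = 9.
d = |(-6)·(-11) + (-5)·11 − 9| / √(36 + 0 + 25) = |2| / √61 = 2√61/61.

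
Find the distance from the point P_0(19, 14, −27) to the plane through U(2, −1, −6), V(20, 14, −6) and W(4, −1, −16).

UV = (18, 15, 0) and UW = (2, 0, −10), so a normal is n = UV × UW = (−150, 180, −30).
Then n·(19, 14, −27) − (−300) = 780.
|n| = √(22500 + 32400 + 900) = 30√62, so the distance is |780|/(30√62) = 26/√62.

26/√62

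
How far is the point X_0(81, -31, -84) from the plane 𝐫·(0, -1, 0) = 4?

27

Normal vector n = (0, -1, 0), and n·(81, -31, -84) - 4 = 27.
|n| = √(0 + 1 + 0) = 1, so the distance is |27|/1 = 27.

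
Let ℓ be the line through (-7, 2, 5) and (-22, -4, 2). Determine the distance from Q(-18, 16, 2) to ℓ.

2√74

A direction vector is d = (-15, -6, -3).
AP = (-11, 14, -3), and AP × d = (-60, 12, 276).
|AP × d|² = 79920 and |d|² = 270, so the distance is √(79920/270) = √296 = 2√74.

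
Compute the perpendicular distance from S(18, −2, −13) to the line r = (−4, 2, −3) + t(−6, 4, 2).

Direction vector d = (−6, 4, 2).
AP = (22, −4, −10); AP·d = -168, |AP|² = 600, |d|² = 56.
distance² = |AP|² − (AP·d)²/|d|² = 600 − 28224/56 = 96, so the distance is 4√6.

4√6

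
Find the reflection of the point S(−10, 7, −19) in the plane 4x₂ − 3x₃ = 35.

With n = (0, 4, −3), the signed offset is (n·S − 35)/|n|² = 50/25 = 2.
S' = S − 2t·n = (−10, 7, −19) − 4·(0, 4, −3) = (−10, −9, −7).

(-10, -9, -7)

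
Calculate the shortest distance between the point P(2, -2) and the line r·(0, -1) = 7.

d = |0·2 + (-1)·(-2) − 7| / √(0 + 1) = |-5|/1 = 5.

5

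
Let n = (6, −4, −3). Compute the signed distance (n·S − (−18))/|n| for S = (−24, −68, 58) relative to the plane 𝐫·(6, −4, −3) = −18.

-28/√61

n·S − (-18) = -28.
|n| = √61, so the signed distance is -28/√61.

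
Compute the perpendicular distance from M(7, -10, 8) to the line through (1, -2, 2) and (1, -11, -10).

2√34

A direction vector is d = (0, -9, -12).
AP = (6, -8, 6); AP·d = 0, |AP|² = 136, |d|² = 225.
distance² = |AP|² − (AP·d)²/|d|² = 136 − 0/225 = 136, so the distance is 2√34.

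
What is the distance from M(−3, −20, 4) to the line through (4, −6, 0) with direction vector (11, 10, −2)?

6

Direction vector d = (11, 10, −2).
AP = (−7, −14, 4); AP·d = -225, |AP|² = 261, |d|² = 225.
distance² = |AP|² − (AP·d)²/|d|² = 261 − 50625/225 = 36, so the distance is 6.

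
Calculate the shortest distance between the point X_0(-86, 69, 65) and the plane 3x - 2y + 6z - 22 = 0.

4

d = |3·(-86) + (-2)·69 + 6·65 − 22| / √(9 + 4 + 36) = |-28| / 7 = 4.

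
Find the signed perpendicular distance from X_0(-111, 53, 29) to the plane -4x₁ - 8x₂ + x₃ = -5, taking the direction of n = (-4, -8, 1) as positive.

n·X_0 − (-5) = 54.
|n| = 9, so the signed distance is 54/9 = 6.

6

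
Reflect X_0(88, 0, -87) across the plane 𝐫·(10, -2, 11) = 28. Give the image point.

(292/3, -28/15, -1151/15)

n = (10, -2, 11), |n|² = 225, n·X_0 − 28 = -105, so t = -105/225 = -7/15.
Foot F = X_0 − (-7/15)·n = (278/3, -14/15, -1228/15); the reflection is 2F − X_0 = (292/3, -28/15, -1151/15).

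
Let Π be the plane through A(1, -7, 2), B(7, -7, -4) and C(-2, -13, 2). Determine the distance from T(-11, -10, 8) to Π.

AB = (6, 0, -6) and AC = (-3, -6, 0), so a normal is n = AB × AC = (-36, 18, -36).
Then n·(-11, -10, 8) - (-234) = 162.
|n| = √(1296 + 324 + 1296) = 54, so the distance is |162|/54 = 3.

3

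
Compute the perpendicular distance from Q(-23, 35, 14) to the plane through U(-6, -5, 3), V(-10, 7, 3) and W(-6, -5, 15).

UV = (-4, 12, 0) and UW = (0, 0, 12), so a normal is n = UV × UW = (144, 48, 0).
Then n·(-23, 35, 14) - (-1104) = -528.
|n| = √(20736 + 2304 + 0) = 48√10, so the distance is |-528|/(48√10) = 11/√10.

11√10/10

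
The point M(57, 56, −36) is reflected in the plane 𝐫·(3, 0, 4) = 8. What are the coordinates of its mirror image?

n = (3, 0, 4), |n|² = 25, n·M − 8 = 19, so t = 19/25.
Foot F = M − (19/25)·n = (1368/25, 56, −976/25); the reflection is 2F − M = (1311/25, 56, −1052/25).

(1311/25, 56, -1052/25)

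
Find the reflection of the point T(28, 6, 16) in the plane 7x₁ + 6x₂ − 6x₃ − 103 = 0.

(266/11, 30/11, 212/11)

n = (7, 6, −6), |n|² = 121, n·T − 103 = 33, so t = 33/121 = 3/11.
Foot F = T − (3/11)·n = (287/11, 48/11, 194/11); the reflection is 2F − T = (266/11, 30/11, 212/11).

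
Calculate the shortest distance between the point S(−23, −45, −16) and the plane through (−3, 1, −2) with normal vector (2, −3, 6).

The plane has equation n·(r − (−3, 1, −2)) = 0, i.e. n·r = -21.
n = (2, −3, 6); n·P − (-21) = 14; |n| = 7; distance = 14/7 = 2.

2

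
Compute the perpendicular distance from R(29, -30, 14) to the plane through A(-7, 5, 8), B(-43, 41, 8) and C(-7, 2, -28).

6/17

AB = (-36, 36, 0) and AC = (0, -3, -36), so a normal is n = AB × AC = (-1296, -1296, 108).
d = |(-1296)·29 + (-1296)·(-30) + 108·14 − 3456| / √(1679616 + 1679616 + 11664) = |-648| / 1836 = 6/17.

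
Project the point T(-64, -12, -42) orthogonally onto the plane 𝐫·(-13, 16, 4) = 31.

(-51, -28, -46)

n = (-13, 16, 4), |n|² = 441, and n·T − 31 = 441.
t = 441/441 = 1, so the foot is T − t·n = (-64, -12, -42) − 1·(-13, 16, 4) = (-51, -28, -46).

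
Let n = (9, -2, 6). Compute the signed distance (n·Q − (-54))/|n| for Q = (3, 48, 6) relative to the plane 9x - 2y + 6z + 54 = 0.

n·Q − (-54) = 21.
|n| = 11, so the signed distance is 21/11.

21/11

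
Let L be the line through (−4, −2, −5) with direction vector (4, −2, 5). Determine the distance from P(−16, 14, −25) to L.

Direction vector d = (4, −2, 5).
AP = (−12, 16, −20); AP·d = -180, |AP|² = 800, |d|² = 45.
distance² = |AP|² − (AP·d)²/|d|² = 800 − 32400/45 = 80, so the distance is 4√5.

4√5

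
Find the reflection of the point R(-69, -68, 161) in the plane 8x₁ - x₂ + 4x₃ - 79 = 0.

(-85, -66, 153)

n = (8, -1, 4), |n|² = 81, n·R − 79 = 81, so t = 81/81 = 1.
Foot F = R − 1·n = (-77, -67, 157); the reflection is 2F − R = (-85, -66, 153).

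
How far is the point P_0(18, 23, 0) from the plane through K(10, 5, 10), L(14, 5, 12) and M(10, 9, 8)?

10/√6

KL = (4, 0, 2) and KM = (0, 4, −2), so a normal is n = KL × KM = (−8, 8, 16).
n = (−8, 8, 16); n·P − 120 = -80; |n| = 8√6; distance = 80/(8√6) = 5√6/3.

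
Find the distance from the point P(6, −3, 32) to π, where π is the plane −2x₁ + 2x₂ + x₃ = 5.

Normal vector n = (−2, 2, 1), and n·(6, −3, 32) − 5 = 9.
|n| = √(4 + 4 + 1) = 3, so the distance is |9|/3 = 3.

3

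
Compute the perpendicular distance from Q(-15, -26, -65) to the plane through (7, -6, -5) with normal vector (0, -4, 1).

20/√17

The plane has equation n·(r − (7, -6, -5)) = 0, i.e. n·r = 19.
d = |(-4)·(-26) + 1·(-65) − 19| / √(0 + 16 + 1) = |20| / √17 = 20/√17.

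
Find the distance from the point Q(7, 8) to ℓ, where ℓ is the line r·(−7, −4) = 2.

83/√65

d = |(-7)·7 + (-4)·8 − 2| / √(49 + 16) = |-83|/√65 = 83√65/65.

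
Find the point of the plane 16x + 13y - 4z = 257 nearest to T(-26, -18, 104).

The perpendicular from T has direction n = (16, 13, -4): r = (-26, -18, 104) + t(16, 13, -4).
Substitute into the plane: n·(T + tn) = 257 gives -1066 + 441t = 257, so t = 3.
Foot = (-26, -18, 104) + 3·(16, 13, -4) = (22, 21, 92).

(22, 21, 92)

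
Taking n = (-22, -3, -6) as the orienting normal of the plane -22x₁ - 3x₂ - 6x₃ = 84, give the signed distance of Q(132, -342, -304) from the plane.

n·Q − 84 = -138.
|n| = 23, so the signed distance is -138/23 = -6.

-6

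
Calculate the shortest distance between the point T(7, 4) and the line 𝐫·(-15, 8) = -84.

11/17

The normal to the line is n = (-15, 8) with |n| = 17.
|n·T − (-84)| = |-73 − (-84)| = 11, so the distance is 11/17.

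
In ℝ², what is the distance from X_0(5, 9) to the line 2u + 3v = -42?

The normal to the line is n = (2, 3) with |n| = √13.
|n·X_0 − (-42)| = |37 − (-42)| = 79, so the distance is 79/√13 = 79√13/13.

79/√13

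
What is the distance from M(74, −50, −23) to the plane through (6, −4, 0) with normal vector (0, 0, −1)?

23

The plane has equation n·(r − (6, −4, 0)) = 0, i.e. n·r = 0.
Then n·(74, −50, −23) − 0 = 23.
|n| = √(0 + 0 + 1) = 1, so the distance is |23|/1 = 23.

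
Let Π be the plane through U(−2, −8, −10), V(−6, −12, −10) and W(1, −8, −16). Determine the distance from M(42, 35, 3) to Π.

UV = (−4, −4, 0) and UW = (3, 0, −6), so a normal is n = UV × UW = (24, −24, 12).
Then n·(42, 35, 3) − 24 = 180.
|n| = √(576 + 576 + 144) = 36, so the distance is |180|/36 = 5.

5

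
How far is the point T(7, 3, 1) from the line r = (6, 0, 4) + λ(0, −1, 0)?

Direction vector d = (0, −1, 0).
AP = (1, 3, −3), and AP × d = (−3, 0, −1).
|AP × d|² = 10 and |d|² = 1, so the distance is √10.

√10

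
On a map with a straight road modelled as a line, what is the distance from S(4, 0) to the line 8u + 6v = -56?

d = |8·4 + 6·0 − (-56)| / √(64 + 36) = |88|/10 = 44/5.

44/5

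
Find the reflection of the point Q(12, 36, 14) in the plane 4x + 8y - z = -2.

With n = (4, 8, -1), the signed offset is (n·Q − (-2))/|n|² = 324/81 = 4.
Q' = Q − 2t·n = (12, 36, 14) − 8·(4, 8, -1) = (-20, -28, 22).

(-20, -28, 22)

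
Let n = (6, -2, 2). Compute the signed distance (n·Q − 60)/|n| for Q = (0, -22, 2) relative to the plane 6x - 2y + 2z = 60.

-6/√11

n·Q − 60 = -12.
|n| = 2√11, so the signed distance is -6/√11.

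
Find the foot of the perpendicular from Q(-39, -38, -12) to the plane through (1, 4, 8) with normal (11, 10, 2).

The perpendicular from Q has direction n = (11, 10, 2): r = (-39, -38, -12) + λ(11, 10, 2).
Substitute into the plane: n·(Q + λn) = 67 gives -833 + 225λ = 67, so λ = 4.
Foot = (-39, -38, -12) + 4·(11, 10, 2) = (5, 2, -4).

(5, 2, -4)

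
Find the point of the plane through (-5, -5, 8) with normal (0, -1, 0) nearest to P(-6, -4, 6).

n = (0, -1, 0), |n|² = 1, and n·P − 5 = -1.
t = -1/1 = -1, so the foot is P − t·n = (-6, -4, 6) − (-1)·(0, -1, 0) = (-6, -5, 6).

(-6, -5, 6)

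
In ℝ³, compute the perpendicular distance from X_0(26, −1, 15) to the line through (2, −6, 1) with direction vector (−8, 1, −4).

Direction vector d = (−8, 1, −4).
AP = (24, 5, 14), and AP × d = (−34, −16, 64).
|AP × d|² = 5508 and |d|² = 81, so the distance is √(5508/81) = √68 = 2√17.

2√17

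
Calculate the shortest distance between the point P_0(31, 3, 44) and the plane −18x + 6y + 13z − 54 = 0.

n = (−18, 6, 13); n·P − 54 = -22; |n| = 23; distance = 22/23.

22/23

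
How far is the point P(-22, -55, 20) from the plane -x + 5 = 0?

27

Normal vector n = (-1, 0, 0), and n·(-22, -55, 20) - (-5) = 27.
|n| = √(1 + 0 + 0) = 1, so the distance is |27|/1 = 27.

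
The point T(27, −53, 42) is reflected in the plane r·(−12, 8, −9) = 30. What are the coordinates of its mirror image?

(-69, 11, -30)

With n = (−12, 8, −9), the signed offset is (n·T − 30)/|n|² = -1156/289 = -4.
T' = T − 2t·n = (27, −53, 42) − (-8)·(−12, 8, −9) = (−69, 11, −30).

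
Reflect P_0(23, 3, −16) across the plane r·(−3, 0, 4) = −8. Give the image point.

n = (−3, 0, 4), |n|² = 25, n·P_0 − (-8) = -125, so t = -125/25 = -5.
Foot F = P_0 − (-5)·n = (8, 3, 4); the reflection is 2F − P_0 = (−7, 3, 24).

(-7, 3, 24)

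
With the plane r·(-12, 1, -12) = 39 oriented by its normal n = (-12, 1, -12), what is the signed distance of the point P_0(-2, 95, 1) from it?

4

n·P_0 − 39 = 68.
|n| = 17, so the signed distance is 68/17 = 4.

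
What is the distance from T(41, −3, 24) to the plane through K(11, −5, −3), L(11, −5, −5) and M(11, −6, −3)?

KL = (0, 0, −2) and KM = (0, −1, 0), so a normal is n = KL × KM = (−2, 0, 0).
Then n·(41, −3, 24) − (−22) = −60.
|n| = √(4 + 0 + 0) = 2, so the distance is |-60|/2 = 30.

30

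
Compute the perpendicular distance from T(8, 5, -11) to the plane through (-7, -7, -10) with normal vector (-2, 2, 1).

7/3

The plane has equation n·(r − (-7, -7, -10)) = 0, i.e. n·r = -10.
Then n·(8, 5, -11) - (-10) = -7.
|n| = √(4 + 4 + 1) = 3, so the distance is |-7|/3 = 7/3.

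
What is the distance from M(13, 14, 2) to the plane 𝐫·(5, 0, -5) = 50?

1/√2

n = (5, 0, -5); n·P − 50 = 5; |n| = 5√2; distance = 5/(5√2) = √2/2.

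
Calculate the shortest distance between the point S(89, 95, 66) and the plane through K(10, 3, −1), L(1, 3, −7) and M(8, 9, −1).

KL = (−9, 0, −6) and KM = (−2, 6, 0), so a normal is n = KL × KM = (36, 12, −54).
Then n·(89, 95, 66) − 450 = 330.
|n| = √(1296 + 144 + 2916) = 66, so the distance is |330|/66 = 5.

5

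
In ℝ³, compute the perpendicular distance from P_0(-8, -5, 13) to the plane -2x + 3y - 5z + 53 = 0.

11√38/38

Normal vector n = (-2, 3, -5), and n·(-8, -5, 13) - (-53) = -11.
|n| = √(4 + 9 + 25) = √38, so the distance is |-11|/√38 = 11√38/38.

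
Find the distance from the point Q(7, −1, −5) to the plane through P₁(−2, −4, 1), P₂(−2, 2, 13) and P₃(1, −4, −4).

P₁P₂ = (0, 6, 12) and P₁P₃ = (3, 0, −5), so a normal is n = P₁P₂ × P₁P₃ = (−30, 36, −18).
Then n·(7, −1, −5) − (−102) = −54.
|n| = √(900 + 1296 + 324) = 6√70, so the distance is |-54|/(6√70) = 9/√70.

9√70/70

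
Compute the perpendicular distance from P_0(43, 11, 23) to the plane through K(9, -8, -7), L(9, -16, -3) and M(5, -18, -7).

KL = (0, -8, 4) and KM = (-4, -10, 0), so a normal is n = KL × KM = (40, -16, -32).
Then n·(43, 11, 23) - 712 = 96.
|n| = √(1600 + 256 + 1024) = 24√5, so the distance is |96|/(24√5) = 4√5/5.

4/√5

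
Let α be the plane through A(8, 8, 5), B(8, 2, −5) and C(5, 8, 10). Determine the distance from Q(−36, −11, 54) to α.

22/√59

AB = (0, −6, −10) and AC = (−3, 0, 5), so a normal is n = AB × AC = (−30, 30, −18).
n = (−30, 30, −18); n·P − (-90) = -132; |n| = 6√59; distance = 132/(6√59) = 22√59/59.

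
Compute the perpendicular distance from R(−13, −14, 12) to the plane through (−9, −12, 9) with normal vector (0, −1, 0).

The plane has equation n·(r − (−9, −12, 9)) = 0, i.e. n·r = 12.
n = (0, −1, 0); n·P − 12 = 2; |n| = 1; distance = 2/1 = 2.

2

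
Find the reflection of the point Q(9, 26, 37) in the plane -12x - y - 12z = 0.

n = (-12, -1, -12), |n|² = 289, n·Q − 0 = -578, so t = -578/289 = -2.
Foot F = Q − (-2)·n = (-15, 24, 13); the reflection is 2F − Q = (-39, 22, -11).

(-39, 22, -11)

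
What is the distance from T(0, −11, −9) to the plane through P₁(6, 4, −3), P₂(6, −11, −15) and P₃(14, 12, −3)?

2√57/19

P₁P₂ = (0, −15, −12) and P₁P₃ = (8, 8, 0), so a normal is n = P₁P₂ × P₁P₃ = (96, −96, 120).
n = (96, −96, 120); n·P − (-168) = 144; |n| = 24√57; distance = 144/(24√57) = 2√57/19.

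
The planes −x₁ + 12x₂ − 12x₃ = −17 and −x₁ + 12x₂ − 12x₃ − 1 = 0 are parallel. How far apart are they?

18/17

With common normal n = (−1, 12, −12) (|n| = 17), the distance is |(-17) − 1|/|n| = 18/17.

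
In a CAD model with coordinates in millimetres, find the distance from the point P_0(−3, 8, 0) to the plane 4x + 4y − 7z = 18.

n = (4, 4, −7); n·P − 18 = 2; |n| = 9; distance = 2/9.

2/9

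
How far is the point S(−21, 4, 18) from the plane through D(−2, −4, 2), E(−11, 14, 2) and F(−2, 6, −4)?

√70/7

DE = (−9, 18, 0) and DF = (0, 10, −6), so a normal is n = DE × DF = (−108, −54, −90).
d = |(-108)·(-21) + (-54)·4 + (-90)·18 − 252| / √(11664 + 2916 + 8100) = |180| / (18√70) = 10/√70.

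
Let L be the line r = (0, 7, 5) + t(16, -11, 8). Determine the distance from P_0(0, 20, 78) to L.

√5057

Direction vector d = (16, -11, 8).
AP = (0, 13, 73); AP·d = 441, |AP|² = 5498, |d|² = 441.
distance² = |AP|² − (AP·d)²/|d|² = 5498 − 194481/441 = 5057, so the distance is √5057.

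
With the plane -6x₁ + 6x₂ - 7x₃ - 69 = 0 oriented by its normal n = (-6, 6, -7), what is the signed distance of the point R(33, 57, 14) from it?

n·R − 69 = -23.
|n| = 11, so the signed distance is -23/11.

-23/11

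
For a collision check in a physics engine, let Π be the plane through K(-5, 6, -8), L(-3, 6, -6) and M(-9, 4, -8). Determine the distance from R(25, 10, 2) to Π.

2√6

KL = (2, 0, 2) and KM = (-4, -2, 0), so a normal is n = KL × KM = (4, -8, -4).
d = |4·25 + (-8)·10 + (-4)·2 − (-36)| / √(16 + 64 + 16) = |48| / (4√6) = 2√6.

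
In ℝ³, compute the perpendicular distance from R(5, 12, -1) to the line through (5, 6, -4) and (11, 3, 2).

3√5

A direction vector is d = (6, -3, 6).
AP = (0, 6, 3), and AP × d = (45, 18, -36).
|AP × d|² = 3645 and |d|² = 81, so the distance is √(3645/81) = √45 = 3√5.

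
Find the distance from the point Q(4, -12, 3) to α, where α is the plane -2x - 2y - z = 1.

n = (-2, -2, -1); n·P − 1 = 12; |n| = 3; distance = 12/3 = 4.

4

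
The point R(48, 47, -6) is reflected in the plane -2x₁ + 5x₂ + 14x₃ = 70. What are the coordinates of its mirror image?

With n = (-2, 5, 14), the signed offset is (n·R − 70)/|n|² = -15/225 = -1/15.
R' = R − 2t·n = (48, 47, -6) − (-2/15)·(-2, 5, 14) = (716/15, 143/3, -62/15).

(716/15, 143/3, -62/15)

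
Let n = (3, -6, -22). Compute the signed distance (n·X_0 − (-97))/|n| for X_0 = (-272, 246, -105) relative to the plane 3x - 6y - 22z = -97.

n·X_0 − (-97) = 115.
|n| = 23, so the signed distance is 115/23 = 5.

5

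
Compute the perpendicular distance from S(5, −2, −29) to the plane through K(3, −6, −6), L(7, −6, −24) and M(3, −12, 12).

4/11

KL = (4, 0, −18) and KM = (0, −6, 18), so a normal is n = KL × KM = (−108, −72, −24).
n = (−108, −72, −24); n·P − 252 = 48; |n| = 132; distance = 48/132 = 4/11.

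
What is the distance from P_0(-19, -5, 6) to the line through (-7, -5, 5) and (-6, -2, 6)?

√134

A direction vector is d = (1, 3, 1).
AP = (-12, 0, 1), and AP × d = (-3, 13, -36).
|AP × d|² = 1474 and |d|² = 11, so the distance is √(1474/11) = √134.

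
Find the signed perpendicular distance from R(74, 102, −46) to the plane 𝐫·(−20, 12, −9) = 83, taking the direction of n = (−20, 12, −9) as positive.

n·R − 83 = 75.
|n| = 25, so the signed distance is 75/25 = 3.

3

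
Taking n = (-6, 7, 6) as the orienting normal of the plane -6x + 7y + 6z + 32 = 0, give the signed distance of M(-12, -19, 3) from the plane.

n·M − (-32) = -11.
|n| = 11, so the signed distance is -11/11 = -1.

-1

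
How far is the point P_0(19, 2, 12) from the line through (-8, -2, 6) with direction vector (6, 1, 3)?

Direction vector d = (6, 1, 3).
AP = (27, 4, 6), and AP × d = (6, -45, 3).
|AP × d|² = 2070 and |d|² = 46, so the distance is √(2070/46) = √45 = 3√5.

3√5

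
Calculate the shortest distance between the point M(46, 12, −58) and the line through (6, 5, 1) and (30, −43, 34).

A direction vector is d = (24, −48, 33).
AP = (40, 7, −59), and AP × d = (−2601, −2736, −2088).
|AP × d|² = 18610641 and |d|² = 3969, so the distance is √(18610641/3969) = √4689 = 3√521.

3√521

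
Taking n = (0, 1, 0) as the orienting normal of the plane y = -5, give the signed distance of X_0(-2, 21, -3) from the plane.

n·X_0 − (-5) = 26.
|n| = 1, so the signed distance is 26/1 = 26.

26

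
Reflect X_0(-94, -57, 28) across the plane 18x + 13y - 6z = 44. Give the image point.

(86, 73, -32)

With n = (18, 13, -6), the signed offset is (n·X_0 − 44)/|n|² = -2645/529 = -5.
X_0' = X_0 − 2t·n = (-94, -57, 28) − (-10)·(18, 13, -6) = (86, 73, -32).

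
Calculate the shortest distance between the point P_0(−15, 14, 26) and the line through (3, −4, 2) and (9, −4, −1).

A direction vector is d = (6, 0, −3).
AP = (−18, 18, 24), and AP × d = (−54, 90, −108).
|AP × d|² = 22680 and |d|² = 45, so the distance is √(22680/45) = √504 = 6√14.

6√14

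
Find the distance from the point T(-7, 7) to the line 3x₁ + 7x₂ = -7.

35/√58

The normal to the line is n = (3, 7) with |n| = √58.
|n·T − (-7)| = |28 − (-7)| = 35, so the distance is 35/√58.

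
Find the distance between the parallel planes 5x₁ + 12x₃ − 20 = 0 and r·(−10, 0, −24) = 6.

Divide the second equation by -2 to match normals: 5x₁ + 12x₃ = -3.
With common normal n = (5, 0, 12) (|n| = 13), the distance is |20 − (-3)|/|n| = 23/13.

23/13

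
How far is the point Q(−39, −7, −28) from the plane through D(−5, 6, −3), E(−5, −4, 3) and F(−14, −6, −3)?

14√2/5

DE = (0, −10, 6) and DF = (−9, −12, 0), so a normal is n = DE × DF = (72, −54, −90).
Then n·(−39, −7, −28) − (−414) = 504.
|n| = √(5184 + 2916 + 8100) = 90√2, so the distance is |504|/(90√2) = 14√2/5.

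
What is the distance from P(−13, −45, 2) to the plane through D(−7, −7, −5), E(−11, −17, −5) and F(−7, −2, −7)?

11/(3√6)

DE = (−4, −10, 0) and DF = (0, 5, −2), so a normal is n = DE × DF = (20, −8, −20).
d = |20·(-13) + (-8)·(-45) + (-20)·2 − 16| / √(400 + 64 + 400) = |44| / (12√6) = 11√6/18.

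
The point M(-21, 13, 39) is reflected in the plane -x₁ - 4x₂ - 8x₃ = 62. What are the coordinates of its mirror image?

n = (-1, -4, -8), |n|² = 81, n·M − 62 = -405, so t = -405/81 = -5.
Foot F = M − (-5)·n = (-26, -7, -1); the reflection is 2F − M = (-31, -27, -41).

(-31, -27, -41)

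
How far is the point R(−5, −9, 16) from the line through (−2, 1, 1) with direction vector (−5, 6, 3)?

√334

Direction vector d = (−5, 6, 3).
AP = (−3, −10, 15), and AP × d = (−120, −66, −68).
|AP × d|² = 23380 and |d|² = 70, so the distance is √(23380/70) = √334.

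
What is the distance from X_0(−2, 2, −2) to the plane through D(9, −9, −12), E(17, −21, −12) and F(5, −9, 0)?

1/√14

DE = (8, −12, 0) and DF = (−4, 0, 12), so a normal is n = DE × DF = (−144, −96, −48).
n = (−144, −96, −48); n·P − 144 = 48; |n| = 48√14; distance = 48/(48√14) = √14/14.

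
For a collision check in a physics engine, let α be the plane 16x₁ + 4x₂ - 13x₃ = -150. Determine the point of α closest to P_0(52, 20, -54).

n = (16, 4, -13), |n|² = 441, and n·P_0 − (-150) = 1764.
t = 1764/441 = 4, so the foot is P_0 − t·n = (52, 20, -54) − 4·(16, 4, -13) = (-12, 4, -2).

(-12, 4, -2)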